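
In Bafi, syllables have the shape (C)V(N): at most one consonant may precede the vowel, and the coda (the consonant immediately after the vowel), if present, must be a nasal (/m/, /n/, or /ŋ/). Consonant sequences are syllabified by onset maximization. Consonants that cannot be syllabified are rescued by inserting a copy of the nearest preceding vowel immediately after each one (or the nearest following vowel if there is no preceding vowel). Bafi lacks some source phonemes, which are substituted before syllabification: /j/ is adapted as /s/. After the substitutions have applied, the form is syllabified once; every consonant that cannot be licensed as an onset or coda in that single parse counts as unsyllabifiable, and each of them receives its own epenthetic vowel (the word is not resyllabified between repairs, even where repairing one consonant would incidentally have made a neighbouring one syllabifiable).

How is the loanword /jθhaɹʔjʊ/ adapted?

saθahaɹaʔasʊ

Substitution: /j/ → /s/, giving /sθhaɹʔsʊ/.
Syllabifying with onset maximization leaves /s/, /θ/, /ɹ/, /ʔ/ stranded (only a nasal (/m/, /n/, or /ŋ/) is licensed in coda position; onsets are limited to one consonant).
Inserting the epenthetic vowel yields /s/ → /sa/, /θ/ → /θa/, /ɹ/ → /ɹa/, /ʔ/ → /ʔa/.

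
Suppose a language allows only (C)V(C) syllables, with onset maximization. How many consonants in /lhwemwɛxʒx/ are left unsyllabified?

4

Syllabifying with onset maximization leaves /l/, /h/, /ʒ/, /x/ stranded (at most one coda consonant is licensed; onsets are limited to one consonant).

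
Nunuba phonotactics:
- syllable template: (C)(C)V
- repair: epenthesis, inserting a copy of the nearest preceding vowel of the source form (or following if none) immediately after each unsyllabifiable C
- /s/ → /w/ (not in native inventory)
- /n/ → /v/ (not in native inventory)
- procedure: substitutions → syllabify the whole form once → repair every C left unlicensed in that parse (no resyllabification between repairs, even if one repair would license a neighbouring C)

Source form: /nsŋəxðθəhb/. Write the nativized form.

Substitution: /n/ → /v/, /s/ → /w/, giving /vwŋəxðθəhb/.
Syllabifying with onset maximization leaves /v/, /x/, /h/, /b/ stranded (no codas are permitted; onsets may contain at most 2 consonants).
Inserting the epenthetic vowel yields /v/ → /və/, /x/ → /xə/, /h/ → /hə/, /b/ → /bə/.

vəwŋəxəðθəhəbə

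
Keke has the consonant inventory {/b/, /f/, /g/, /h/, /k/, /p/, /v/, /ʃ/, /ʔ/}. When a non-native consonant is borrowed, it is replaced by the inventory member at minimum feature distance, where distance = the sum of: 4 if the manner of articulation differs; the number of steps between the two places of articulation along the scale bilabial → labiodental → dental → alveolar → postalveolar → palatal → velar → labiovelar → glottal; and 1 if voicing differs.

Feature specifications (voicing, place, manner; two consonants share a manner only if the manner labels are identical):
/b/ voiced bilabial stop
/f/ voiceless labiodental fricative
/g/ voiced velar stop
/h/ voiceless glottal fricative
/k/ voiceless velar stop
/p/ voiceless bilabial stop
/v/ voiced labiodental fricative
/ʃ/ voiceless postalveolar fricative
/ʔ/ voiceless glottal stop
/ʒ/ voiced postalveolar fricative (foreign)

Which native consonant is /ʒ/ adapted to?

/ʃ/ is closest: same manner (fricative), place distance 0 (postalveolar→postalveolar), voicing differs (+1); total 1. Next closest is /v/ at distance 3.

ʃ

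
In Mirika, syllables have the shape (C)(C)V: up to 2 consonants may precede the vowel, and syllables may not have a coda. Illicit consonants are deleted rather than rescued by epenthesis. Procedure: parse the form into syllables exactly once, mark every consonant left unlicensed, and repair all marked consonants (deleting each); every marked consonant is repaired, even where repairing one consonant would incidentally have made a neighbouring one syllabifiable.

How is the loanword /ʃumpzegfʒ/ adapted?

Syllabifying with onset maximization leaves /m/, /g/, /f/, /ʒ/ stranded (no codas are permitted; onsets may contain at most 2 consonants).
Deletion applies to /m/, /g/, /f/, /ʒ/.

ʃupze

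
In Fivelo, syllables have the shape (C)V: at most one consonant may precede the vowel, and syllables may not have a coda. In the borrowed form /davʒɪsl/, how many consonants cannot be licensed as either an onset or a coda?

3

Syllabifying with onset maximization leaves /v/, /s/, /l/ stranded (no codas are permitted; onsets are limited to one consonant).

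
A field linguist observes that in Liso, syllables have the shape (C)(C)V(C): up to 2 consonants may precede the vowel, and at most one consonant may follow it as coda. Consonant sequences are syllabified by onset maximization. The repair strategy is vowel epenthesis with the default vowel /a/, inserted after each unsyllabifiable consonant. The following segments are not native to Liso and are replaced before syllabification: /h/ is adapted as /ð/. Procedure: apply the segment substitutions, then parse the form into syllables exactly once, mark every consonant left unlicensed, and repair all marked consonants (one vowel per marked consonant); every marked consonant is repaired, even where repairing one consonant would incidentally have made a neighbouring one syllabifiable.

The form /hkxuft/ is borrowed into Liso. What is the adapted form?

ðakxufta

Substitution: /h/ → /ð/, giving /ðkxuft/.
Syllabifying with onset maximization leaves /ð/, /t/ stranded (at most one coda consonant is licensed; onsets may contain at most 2 consonants).
Inserting the epenthetic vowel yields /ð/ → /ða/, /t/ → /ta/.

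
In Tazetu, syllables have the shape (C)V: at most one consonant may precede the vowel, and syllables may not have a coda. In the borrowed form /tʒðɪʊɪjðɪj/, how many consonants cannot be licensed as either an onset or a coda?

Syllabifying with onset maximization leaves /t/, /ʒ/, /j/, /j/ stranded (no codas are permitted; onsets are limited to one consonant).

4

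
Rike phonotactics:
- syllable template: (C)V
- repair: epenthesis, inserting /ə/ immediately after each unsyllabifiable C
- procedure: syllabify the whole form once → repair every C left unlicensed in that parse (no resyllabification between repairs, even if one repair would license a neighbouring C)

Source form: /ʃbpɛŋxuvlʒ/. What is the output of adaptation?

Syllabifying with onset maximization leaves /ʃ/, /b/, /ŋ/, /v/, /l/, /ʒ/ stranded (no codas are permitted; onsets are limited to one consonant).
Inserting the epenthetic vowel yields /ʃ/ → /ʃə/, /b/ → /bə/, /ŋ/ → /ŋə/, /v/ → /və/, /l/ → /lə/, /ʒ/ → /ʒə/.

ʃəbəpɛŋəxuvələʒə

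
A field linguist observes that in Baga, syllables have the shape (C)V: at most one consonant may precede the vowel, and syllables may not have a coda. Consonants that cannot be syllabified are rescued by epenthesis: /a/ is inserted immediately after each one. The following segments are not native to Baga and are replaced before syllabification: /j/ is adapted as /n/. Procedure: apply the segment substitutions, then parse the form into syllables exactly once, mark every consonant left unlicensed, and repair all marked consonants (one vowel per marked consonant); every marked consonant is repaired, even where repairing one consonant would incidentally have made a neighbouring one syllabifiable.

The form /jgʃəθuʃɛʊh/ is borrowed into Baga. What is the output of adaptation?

Substitution: /j/ → /n/, giving /ngʃəθuʃɛʊh/.
Syllabifying with onset maximization leaves /n/, /g/, /h/ stranded (no codas are permitted; onsets are limited to one consonant).
Inserting the epenthetic vowel yields /n/ → /na/, /g/ → /ga/, /h/ → /ha/.

nagaʃəθuʃɛʊha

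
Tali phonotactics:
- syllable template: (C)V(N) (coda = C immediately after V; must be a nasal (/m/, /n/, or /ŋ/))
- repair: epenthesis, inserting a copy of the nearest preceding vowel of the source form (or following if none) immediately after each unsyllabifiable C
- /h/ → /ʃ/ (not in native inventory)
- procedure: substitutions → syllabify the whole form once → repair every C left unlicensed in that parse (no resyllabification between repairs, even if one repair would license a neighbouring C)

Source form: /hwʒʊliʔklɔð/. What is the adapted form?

ʃʊwʊʒʊliʔikilɔðɔ

Substitution: /h/ → /ʃ/, giving /ʃwʒʊliʔklɔð/.
Under (C)V(N), the unsyllabifiable consonants are /ʃ/, /w/, /ʔ/, /k/, /ð/ (only a nasal (/m/, /n/, or /ŋ/) is licensed in coda position; onsets are limited to one consonant).
Epenthesis after each stranded consonant: /ʃ/ → /ʃʊ/, /w/ → /wʊ/, /ʔ/ → /ʔi/, /k/ → /ki/, /ð/ → /ðɔ/.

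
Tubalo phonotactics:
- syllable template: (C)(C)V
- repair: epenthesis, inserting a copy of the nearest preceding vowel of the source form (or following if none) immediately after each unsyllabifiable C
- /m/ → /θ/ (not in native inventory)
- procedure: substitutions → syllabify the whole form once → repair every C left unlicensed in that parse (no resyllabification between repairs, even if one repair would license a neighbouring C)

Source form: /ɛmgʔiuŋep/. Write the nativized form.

Substitution: /m/ → /θ/, giving /ɛθgʔiuŋep/.
Syllabifying with onset maximization leaves /θ/, /p/ stranded (no codas are permitted; onsets may contain at most 2 consonants).
Each unlicensed consonant becomes the onset of a new syllable: /θ/ → /θɛ/, /p/ → /pe/.

ɛθɛgʔiuŋepe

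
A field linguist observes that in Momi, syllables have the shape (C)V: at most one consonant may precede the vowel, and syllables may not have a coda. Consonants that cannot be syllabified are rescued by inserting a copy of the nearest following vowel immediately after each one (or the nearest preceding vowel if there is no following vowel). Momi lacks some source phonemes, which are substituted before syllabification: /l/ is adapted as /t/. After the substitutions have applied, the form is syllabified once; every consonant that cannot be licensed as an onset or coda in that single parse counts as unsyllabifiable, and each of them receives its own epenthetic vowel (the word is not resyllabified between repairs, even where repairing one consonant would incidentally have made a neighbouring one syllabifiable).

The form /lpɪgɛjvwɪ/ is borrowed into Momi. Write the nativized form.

Substitution: /l/ → /t/, giving /tpɪgɛjvwɪ/.
Under (C)V, the unsyllabifiable consonants are /t/, /j/, /v/ (no codas are permitted; onsets are limited to one consonant).
Inserting the epenthetic vowel yields /t/ → /tɪ/, /j/ → /jɪ/, /v/ → /vɪ/.

tɪpɪgɛjɪvɪwɪ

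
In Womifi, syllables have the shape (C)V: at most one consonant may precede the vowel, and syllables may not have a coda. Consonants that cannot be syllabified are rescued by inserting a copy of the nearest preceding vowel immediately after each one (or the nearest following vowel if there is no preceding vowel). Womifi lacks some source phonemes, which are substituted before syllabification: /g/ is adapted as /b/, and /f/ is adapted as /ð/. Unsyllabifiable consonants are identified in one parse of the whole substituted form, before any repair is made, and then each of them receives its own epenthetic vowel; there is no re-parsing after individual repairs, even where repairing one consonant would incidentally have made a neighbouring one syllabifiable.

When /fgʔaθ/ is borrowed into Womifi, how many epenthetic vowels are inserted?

After substitution the input is /ðbʔaθ/.
The unsyllabifiable consonants are /ð/, /b/, /θ/; each receives one epenthetic vowel.

3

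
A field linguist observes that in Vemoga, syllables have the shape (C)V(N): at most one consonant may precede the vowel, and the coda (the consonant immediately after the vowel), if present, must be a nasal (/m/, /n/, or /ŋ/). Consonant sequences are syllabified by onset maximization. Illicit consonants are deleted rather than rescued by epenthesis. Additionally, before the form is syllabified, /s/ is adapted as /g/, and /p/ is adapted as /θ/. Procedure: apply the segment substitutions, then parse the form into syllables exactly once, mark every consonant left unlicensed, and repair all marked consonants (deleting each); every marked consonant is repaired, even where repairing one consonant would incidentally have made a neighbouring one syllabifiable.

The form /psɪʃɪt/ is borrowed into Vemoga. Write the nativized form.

Substitution: /p/ → /θ/, /s/ → /g/, giving /θgɪʃɪt/.
Syllabifying with onset maximization leaves /θ/, /t/ stranded (only a nasal (/m/, /n/, or /ŋ/) is licensed in coda position; onsets are limited to one consonant).
Deleting the stranded consonants removes /θ/, /t/.

gɪʃɪ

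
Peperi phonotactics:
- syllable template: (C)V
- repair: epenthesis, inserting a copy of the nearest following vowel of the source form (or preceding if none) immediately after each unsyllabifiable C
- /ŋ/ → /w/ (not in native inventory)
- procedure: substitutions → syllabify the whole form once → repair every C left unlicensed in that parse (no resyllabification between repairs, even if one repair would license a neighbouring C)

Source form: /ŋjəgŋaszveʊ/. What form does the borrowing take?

Substitution: /ŋ/ → /w/, giving /wjəgwaszveʊ/.
The consonants /w/, /g/, /s/, /z/ cannot be parsed into a legal (C)V syllable (no codas are permitted; onsets are limited to one consonant).
Each unlicensed consonant becomes the onset of a new syllable: /w/ → /wə/, /g/ → /ga/, /s/ → /se/, /z/ → /ze/.

wəjəgawasezeveʊ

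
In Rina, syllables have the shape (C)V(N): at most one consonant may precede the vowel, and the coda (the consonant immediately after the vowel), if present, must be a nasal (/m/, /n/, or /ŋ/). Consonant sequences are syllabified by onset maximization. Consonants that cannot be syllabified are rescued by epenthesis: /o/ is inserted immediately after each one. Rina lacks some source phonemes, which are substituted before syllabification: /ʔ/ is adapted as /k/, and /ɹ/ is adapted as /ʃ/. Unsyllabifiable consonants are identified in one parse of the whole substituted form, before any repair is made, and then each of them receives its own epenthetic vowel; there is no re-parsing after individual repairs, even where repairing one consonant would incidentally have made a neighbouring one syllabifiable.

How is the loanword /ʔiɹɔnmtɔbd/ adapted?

Substitution: /ʔ/ → /k/, /ɹ/ → /ʃ/, giving /kiʃɔnmtɔbd/.
The consonants /m/, /b/, /d/ cannot be parsed into a legal (C)V(N) syllable (only a nasal (/m/, /n/, or /ŋ/) is licensed in coda position; onsets are limited to one consonant).
Each unlicensed consonant becomes the onset of a new syllable: /m/ → /mo/, /b/ → /bo/, /d/ → /do/.

kiʃɔnmotɔbodo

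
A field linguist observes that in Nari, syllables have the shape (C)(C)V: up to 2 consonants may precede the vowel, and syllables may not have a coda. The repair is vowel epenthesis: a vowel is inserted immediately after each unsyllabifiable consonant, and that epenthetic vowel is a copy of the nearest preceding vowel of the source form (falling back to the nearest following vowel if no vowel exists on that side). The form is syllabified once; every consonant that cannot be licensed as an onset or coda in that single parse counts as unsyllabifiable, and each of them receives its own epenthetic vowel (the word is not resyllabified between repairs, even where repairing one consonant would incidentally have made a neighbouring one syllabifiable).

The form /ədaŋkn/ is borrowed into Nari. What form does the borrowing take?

ədaŋakana

Syllabifying with onset maximization leaves /ŋ/, /k/, /n/ stranded (no codas are permitted; onsets may contain at most 2 consonants).
Inserting the epenthetic vowel yields /ŋ/ → /ŋa/, /k/ → /ka/, /n/ → /na/.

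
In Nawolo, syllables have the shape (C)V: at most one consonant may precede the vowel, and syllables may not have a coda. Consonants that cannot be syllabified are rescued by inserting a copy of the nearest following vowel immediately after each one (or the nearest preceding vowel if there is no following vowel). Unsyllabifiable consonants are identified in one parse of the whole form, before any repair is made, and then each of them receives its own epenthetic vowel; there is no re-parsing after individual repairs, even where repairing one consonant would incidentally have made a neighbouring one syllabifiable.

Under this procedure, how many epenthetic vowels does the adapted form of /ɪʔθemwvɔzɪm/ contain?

4

The unsyllabifiable consonants are /ʔ/, /m/, /w/, /m/; each receives one epenthetic vowel.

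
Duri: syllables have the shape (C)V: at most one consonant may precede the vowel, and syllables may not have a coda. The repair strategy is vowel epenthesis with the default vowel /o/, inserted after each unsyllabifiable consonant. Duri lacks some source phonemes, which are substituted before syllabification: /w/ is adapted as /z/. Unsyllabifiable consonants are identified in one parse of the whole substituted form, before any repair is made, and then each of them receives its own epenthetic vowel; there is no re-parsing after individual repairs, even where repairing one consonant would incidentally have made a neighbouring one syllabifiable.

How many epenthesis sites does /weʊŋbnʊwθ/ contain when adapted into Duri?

After substitution the input is /zeʊŋbnʊzθ/.
The unsyllabifiable consonants are /ŋ/, /b/, /z/, /θ/; each receives one epenthetic vowel.

4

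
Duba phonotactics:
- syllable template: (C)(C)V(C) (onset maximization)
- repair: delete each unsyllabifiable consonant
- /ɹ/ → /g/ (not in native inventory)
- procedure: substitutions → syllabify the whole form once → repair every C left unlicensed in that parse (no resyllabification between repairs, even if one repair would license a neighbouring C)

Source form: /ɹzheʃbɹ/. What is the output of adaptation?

zheʃ

Substitution: /ɹ/ → /g/, giving /gzheʃbg/.
Syllabifying with onset maximization leaves /g/, /b/, /g/ stranded (at most one coda consonant is licensed; onsets may contain at most 2 consonants).
Deletion applies to /g/, /b/, /g/.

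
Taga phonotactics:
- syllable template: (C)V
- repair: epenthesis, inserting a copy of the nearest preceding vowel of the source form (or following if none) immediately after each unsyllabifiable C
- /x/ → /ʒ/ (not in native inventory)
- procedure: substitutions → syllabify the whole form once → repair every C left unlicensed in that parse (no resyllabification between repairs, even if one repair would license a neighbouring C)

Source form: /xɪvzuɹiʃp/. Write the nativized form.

Substitution: /x/ → /ʒ/, giving /ʒɪvzuɹiʃp/.
The consonants /v/, /ʃ/, /p/ cannot be parsed into a legal (C)V syllable (no codas are permitted; onsets are limited to one consonant).
Epenthesis after each stranded consonant: /v/ → /vɪ/, /ʃ/ → /ʃi/, /p/ → /pi/.

ʒɪvɪzuɹiʃipi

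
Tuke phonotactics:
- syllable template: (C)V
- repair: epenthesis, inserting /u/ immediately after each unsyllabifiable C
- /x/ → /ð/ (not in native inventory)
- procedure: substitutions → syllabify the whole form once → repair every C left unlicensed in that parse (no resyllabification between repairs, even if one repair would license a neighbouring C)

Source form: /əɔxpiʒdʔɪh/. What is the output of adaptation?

Substitution: /x/ → /ð/, giving /əɔðpiʒdʔɪh/.
The consonants /ð/, /ʒ/, /d/, /h/ cannot be parsed into a legal (C)V syllable (no codas are permitted; onsets are limited to one consonant).
Inserting the epenthetic vowel yields /ð/ → /ðu/, /ʒ/ → /ʒu/, /d/ → /du/, /h/ → /hu/.

əɔðupiʒuduʔɪhu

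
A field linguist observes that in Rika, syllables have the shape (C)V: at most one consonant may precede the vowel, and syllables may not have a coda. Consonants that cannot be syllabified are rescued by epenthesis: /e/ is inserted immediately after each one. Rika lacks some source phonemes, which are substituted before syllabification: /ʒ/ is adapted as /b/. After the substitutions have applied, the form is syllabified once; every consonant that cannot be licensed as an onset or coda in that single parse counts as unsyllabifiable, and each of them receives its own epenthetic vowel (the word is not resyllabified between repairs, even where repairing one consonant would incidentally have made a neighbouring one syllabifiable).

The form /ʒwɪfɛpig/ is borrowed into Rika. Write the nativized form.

Substitution: /ʒ/ → /b/, giving /bwɪfɛpig/.
The consonants /b/, /g/ cannot be parsed into a legal (C)V syllable (no codas are permitted; onsets are limited to one consonant).
Inserting the epenthetic vowel yields /b/ → /be/, /g/ → /ge/.

bewɪfɛpige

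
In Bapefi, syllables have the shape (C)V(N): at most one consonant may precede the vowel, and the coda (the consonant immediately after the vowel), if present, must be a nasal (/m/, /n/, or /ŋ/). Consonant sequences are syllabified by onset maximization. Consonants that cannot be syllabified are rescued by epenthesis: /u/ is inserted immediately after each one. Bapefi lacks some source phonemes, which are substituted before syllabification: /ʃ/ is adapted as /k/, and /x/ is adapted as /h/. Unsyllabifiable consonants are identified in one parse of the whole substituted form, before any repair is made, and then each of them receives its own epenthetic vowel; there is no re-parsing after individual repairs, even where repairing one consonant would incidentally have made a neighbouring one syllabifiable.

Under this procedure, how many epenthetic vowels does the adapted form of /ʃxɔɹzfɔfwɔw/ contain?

After substitution the input is /khɔɹzfɔfwɔw/.
The unsyllabifiable consonants are /k/, /ɹ/, /z/, /f/, /w/; each receives one epenthetic vowel.

5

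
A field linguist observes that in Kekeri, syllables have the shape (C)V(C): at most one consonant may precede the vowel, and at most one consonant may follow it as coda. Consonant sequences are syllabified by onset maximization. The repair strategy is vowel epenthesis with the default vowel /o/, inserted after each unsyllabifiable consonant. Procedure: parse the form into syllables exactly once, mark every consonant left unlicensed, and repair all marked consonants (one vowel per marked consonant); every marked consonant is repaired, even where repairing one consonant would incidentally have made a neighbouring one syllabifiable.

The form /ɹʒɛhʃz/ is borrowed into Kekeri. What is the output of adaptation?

Syllabifying with onset maximization leaves /ɹ/, /ʃ/, /z/ stranded (at most one coda consonant is licensed; onsets are limited to one consonant).
Each unlicensed consonant becomes the onset of a new syllable: /ɹ/ → /ɹo/, /ʃ/ → /ʃo/, /z/ → /zo/.

ɹoʒɛhʃozo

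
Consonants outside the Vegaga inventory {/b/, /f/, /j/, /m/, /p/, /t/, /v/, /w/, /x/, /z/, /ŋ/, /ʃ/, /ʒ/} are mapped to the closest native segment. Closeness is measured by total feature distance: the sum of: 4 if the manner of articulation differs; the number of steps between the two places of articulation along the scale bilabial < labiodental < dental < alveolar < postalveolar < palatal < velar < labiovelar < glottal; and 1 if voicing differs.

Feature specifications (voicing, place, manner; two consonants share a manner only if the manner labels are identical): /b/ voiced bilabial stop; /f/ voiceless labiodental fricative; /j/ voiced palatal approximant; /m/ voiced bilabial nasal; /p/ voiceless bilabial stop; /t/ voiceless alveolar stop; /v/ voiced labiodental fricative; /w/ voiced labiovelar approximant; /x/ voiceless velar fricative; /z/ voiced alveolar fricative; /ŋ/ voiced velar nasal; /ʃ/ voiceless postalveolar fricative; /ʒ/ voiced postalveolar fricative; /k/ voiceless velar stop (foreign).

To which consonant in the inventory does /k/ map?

t

/t/ is closest: same manner (stop), place distance 3 (velar→alveolar), same voicing; total 3. Next closest is /x/ at distance 4.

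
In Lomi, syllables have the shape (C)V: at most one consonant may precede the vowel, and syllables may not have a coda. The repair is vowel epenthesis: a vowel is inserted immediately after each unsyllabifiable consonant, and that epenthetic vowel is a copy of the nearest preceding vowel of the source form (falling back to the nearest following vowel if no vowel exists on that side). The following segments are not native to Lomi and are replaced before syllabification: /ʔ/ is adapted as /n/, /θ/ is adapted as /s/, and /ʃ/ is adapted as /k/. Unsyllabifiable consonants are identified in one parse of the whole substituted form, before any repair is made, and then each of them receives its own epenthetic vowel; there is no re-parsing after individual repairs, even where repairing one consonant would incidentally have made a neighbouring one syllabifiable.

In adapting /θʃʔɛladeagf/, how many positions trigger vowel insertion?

After substitution the input is /sknɛladeagf/.
The unsyllabifiable consonants are /s/, /k/, /g/, /f/; each receives one epenthetic vowel.

4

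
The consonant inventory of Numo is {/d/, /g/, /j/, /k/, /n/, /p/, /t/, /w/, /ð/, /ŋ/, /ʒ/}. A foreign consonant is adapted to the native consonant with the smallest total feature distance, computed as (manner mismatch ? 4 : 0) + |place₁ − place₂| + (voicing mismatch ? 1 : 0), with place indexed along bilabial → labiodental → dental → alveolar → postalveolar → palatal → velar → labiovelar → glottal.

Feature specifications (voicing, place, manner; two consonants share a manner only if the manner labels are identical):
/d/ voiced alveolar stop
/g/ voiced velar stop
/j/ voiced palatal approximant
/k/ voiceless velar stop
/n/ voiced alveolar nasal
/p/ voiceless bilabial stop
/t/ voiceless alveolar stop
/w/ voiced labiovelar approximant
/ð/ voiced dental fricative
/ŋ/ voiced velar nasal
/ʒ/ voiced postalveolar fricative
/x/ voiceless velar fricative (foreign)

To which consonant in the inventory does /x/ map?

/ʒ/ is closest: same manner (fricative), place distance 2 (velar→postalveolar), voicing differs (+1); total 3. Next closest is /k/ at distance 4.

ʒ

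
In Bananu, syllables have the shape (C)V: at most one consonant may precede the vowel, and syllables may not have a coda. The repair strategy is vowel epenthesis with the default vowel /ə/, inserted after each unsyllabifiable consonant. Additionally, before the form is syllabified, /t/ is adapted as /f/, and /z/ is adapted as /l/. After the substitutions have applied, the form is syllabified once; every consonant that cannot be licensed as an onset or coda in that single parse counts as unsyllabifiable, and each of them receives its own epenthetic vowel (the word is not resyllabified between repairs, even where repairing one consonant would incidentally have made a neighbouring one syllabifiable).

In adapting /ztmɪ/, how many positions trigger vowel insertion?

2

After substitution the input is /lfmɪ/.
The unsyllabifiable consonants are /l/, /f/; each receives one epenthetic vowel.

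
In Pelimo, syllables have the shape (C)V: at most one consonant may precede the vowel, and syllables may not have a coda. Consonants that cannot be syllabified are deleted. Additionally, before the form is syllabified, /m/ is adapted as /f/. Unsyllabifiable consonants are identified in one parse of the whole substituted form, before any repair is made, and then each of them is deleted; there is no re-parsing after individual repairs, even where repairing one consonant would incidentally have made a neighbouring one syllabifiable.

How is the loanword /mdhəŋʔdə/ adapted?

Substitution: /m/ → /f/, giving /fdhəŋʔdə/.
The consonants /f/, /d/, /ŋ/, /ʔ/ cannot be parsed into a legal (C)V syllable (no codas are permitted; onsets are limited to one consonant).
Deleting the stranded consonants removes /f/, /d/, /ŋ/, /ʔ/.

hədə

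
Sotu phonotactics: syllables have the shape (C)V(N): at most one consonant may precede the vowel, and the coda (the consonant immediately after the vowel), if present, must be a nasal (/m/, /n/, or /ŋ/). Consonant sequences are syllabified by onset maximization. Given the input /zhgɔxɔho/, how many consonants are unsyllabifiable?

2

Under (C)V(N), the unsyllabifiable consonants are /z/, /h/ (only a nasal (/m/, /n/, or /ŋ/) is licensed in coda position; onsets are limited to one consonant).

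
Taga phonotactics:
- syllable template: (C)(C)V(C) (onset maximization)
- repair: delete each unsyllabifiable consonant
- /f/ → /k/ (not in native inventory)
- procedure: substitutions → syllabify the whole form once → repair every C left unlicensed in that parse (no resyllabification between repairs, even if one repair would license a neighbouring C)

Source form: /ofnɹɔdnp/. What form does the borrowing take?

oknɹɔd

Substitution: /f/ → /k/, giving /oknɹɔdnp/.
Syllabifying with onset maximization leaves /n/, /p/ stranded (at most one coda consonant is licensed; onsets may contain at most 2 consonants).
Each unlicensed consonant is deleted: /n/, /p/.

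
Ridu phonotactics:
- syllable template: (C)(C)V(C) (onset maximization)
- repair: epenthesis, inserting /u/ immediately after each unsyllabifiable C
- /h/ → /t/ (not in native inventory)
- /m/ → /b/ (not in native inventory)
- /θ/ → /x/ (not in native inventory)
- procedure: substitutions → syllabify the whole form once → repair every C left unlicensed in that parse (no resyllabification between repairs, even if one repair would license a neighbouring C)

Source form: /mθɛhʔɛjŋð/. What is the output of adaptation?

bxɛtʔɛjŋuðu

Substitution: /m/ → /b/, /θ/ → /x/, /h/ → /t/, giving /bxɛtʔɛjŋð/.
Under (C)(C)V(C), the unsyllabifiable consonants are /ŋ/, /ð/ (at most one coda consonant is licensed; onsets may contain at most 2 consonants).
Epenthesis after each stranded consonant: /ŋ/ → /ŋu/, /ð/ → /ðu/.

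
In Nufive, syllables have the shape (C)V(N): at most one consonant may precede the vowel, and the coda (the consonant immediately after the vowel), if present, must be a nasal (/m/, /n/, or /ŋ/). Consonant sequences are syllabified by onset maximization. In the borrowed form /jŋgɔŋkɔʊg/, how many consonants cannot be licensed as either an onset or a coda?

3

Syllabifying with onset maximization leaves /j/, /ŋ/, /g/ stranded (only a nasal (/m/, /n/, or /ŋ/) is licensed in coda position; onsets are limited to one consonant).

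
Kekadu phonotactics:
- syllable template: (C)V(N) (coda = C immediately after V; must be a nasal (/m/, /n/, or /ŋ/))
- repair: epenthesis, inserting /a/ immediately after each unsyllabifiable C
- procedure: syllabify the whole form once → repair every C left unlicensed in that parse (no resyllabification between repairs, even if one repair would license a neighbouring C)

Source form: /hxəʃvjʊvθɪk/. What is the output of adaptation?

haxəʃavajʊvaθɪka

Syllabifying with onset maximization leaves /h/, /ʃ/, /v/, /v/, /k/ stranded (only a nasal (/m/, /n/, or /ŋ/) is licensed in coda position; onsets are limited to one consonant).
Each unlicensed consonant becomes the onset of a new syllable: /h/ → /ha/, /ʃ/ → /ʃa/, /v/ → /va/, /v/ → /va/, /k/ → /ka/.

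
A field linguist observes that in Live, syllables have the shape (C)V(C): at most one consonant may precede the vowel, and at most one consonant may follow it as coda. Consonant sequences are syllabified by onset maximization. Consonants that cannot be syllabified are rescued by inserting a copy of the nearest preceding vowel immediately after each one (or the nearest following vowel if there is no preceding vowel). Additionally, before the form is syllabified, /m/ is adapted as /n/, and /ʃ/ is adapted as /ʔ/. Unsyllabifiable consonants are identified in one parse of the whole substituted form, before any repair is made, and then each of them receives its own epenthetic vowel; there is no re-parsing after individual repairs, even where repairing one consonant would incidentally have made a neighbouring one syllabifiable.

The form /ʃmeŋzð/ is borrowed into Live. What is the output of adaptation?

ʔeneŋzeðe

Substitution: /ʃ/ → /ʔ/, /m/ → /n/, giving /ʔneŋzð/.
The consonants /ʔ/, /z/, /ð/ cannot be parsed into a legal (C)V(C) syllable (at most one coda consonant is licensed; onsets are limited to one consonant).
Epenthesis after each stranded consonant: /ʔ/ → /ʔe/, /z/ → /ze/, /ð/ → /ðe/.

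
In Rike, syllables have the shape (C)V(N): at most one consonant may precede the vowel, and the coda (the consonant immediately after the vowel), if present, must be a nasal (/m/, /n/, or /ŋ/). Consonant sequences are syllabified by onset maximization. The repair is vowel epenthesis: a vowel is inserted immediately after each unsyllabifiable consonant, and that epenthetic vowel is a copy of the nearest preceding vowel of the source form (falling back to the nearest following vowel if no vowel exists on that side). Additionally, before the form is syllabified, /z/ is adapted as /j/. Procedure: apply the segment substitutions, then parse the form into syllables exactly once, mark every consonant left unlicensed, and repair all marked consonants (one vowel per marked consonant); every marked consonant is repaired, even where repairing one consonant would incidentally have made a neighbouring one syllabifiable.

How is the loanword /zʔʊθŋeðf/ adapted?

Substitution: /z/ → /j/, giving /jʔʊθŋeðf/.
Syllabifying with onset maximization leaves /j/, /θ/, /ð/, /f/ stranded (only a nasal (/m/, /n/, or /ŋ/) is licensed in coda position; onsets are limited to one consonant).
Inserting the epenthetic vowel yields /j/ → /jʊ/, /θ/ → /θʊ/, /ð/ → /ðe/, /f/ → /fe/.

jʊʔʊθʊŋeðefe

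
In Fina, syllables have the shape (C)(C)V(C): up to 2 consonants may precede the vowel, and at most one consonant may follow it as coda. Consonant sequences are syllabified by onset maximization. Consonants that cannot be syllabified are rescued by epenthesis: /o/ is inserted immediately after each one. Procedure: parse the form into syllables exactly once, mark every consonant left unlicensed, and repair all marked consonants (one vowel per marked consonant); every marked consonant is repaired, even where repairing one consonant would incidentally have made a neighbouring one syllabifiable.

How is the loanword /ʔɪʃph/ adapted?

ʔɪʃpoho

The consonants /p/, /h/ cannot be parsed into a legal (C)(C)V(C) syllable (at most one coda consonant is licensed; onsets may contain at most 2 consonants).
Each unlicensed consonant becomes the onset of a new syllable: /p/ → /po/, /h/ → /ho/.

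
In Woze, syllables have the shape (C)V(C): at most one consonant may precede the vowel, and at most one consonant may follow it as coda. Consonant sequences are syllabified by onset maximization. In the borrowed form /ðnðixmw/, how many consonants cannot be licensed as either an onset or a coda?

The consonants /ð/, /n/, /m/, /w/ cannot be parsed into a legal (C)V(C) syllable (at most one coda consonant is licensed; onsets are limited to one consonant).

4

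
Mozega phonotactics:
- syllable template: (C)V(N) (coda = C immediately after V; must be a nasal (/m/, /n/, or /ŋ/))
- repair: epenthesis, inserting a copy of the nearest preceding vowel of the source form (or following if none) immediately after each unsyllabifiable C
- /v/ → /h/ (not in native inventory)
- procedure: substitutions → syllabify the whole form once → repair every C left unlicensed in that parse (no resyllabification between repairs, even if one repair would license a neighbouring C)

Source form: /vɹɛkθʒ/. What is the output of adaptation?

hɛɹɛkɛθɛʒɛ

Substitution: /v/ → /h/, giving /hɹɛkθʒ/.
Syllabifying with onset maximization leaves /h/, /k/, /θ/, /ʒ/ stranded (only a nasal (/m/, /n/, or /ŋ/) is licensed in coda position; onsets are limited to one consonant).
Inserting the epenthetic vowel yields /h/ → /hɛ/, /k/ → /kɛ/, /θ/ → /θɛ/, /ʒ/ → /ʒɛ/.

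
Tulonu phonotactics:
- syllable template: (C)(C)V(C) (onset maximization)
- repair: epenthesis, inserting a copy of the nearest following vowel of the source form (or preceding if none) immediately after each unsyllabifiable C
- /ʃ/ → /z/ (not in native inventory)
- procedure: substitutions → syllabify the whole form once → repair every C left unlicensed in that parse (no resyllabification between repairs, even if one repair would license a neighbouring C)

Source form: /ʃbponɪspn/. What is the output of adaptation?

zobponɪspɪnɪ

Substitution: /ʃ/ → /z/, giving /zbponɪspn/.
Syllabifying with onset maximization leaves /z/, /p/, /n/ stranded (at most one coda consonant is licensed; onsets may contain at most 2 consonants).
Each unlicensed consonant becomes the onset of a new syllable: /z/ → /zo/, /p/ → /pɪ/, /n/ → /nɪ/.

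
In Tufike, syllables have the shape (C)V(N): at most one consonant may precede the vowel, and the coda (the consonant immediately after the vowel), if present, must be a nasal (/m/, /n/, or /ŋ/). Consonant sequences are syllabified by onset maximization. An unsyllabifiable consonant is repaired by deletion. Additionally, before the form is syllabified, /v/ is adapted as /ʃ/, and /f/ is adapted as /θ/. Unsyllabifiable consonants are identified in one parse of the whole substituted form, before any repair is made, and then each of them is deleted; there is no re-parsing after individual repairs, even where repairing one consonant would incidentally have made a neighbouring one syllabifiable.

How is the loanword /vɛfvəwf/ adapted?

Substitution: /v/ → /ʃ/, /f/ → /θ/, giving /ʃɛθʃəwθ/.
Under (C)V(N), the unsyllabifiable consonants are /θ/, /w/, /θ/ (only a nasal (/m/, /n/, or /ŋ/) is licensed in coda position; onsets are limited to one consonant).
Each unlicensed consonant is deleted: /θ/, /w/, /θ/.

ʃɛʃə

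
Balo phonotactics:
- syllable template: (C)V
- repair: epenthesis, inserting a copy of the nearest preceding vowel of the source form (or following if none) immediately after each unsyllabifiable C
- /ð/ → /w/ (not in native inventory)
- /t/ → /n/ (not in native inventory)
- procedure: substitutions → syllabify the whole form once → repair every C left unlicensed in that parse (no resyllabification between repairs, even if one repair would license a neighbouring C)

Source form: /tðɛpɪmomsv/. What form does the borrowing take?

Substitution: /t/ → /n/, /ð/ → /w/, giving /nwɛpɪmomsv/.
Syllabifying with onset maximization leaves /n/, /m/, /s/, /v/ stranded (no codas are permitted; onsets are limited to one consonant).
Each unlicensed consonant becomes the onset of a new syllable: /n/ → /nɛ/, /m/ → /mo/, /s/ → /so/, /v/ → /vo/.

nɛwɛpɪmomosovo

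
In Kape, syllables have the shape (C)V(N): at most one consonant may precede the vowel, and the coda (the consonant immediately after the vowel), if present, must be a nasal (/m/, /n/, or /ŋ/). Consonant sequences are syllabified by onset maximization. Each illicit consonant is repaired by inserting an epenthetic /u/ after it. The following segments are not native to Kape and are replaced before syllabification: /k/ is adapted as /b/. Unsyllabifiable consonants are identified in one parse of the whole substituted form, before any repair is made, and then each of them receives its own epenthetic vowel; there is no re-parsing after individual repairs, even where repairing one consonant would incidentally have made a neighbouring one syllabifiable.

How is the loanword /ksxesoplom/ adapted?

busuxesopulom

Substitution: /k/ → /b/, giving /bsxesoplom/.
Under (C)V(N), the unsyllabifiable consonants are /b/, /s/, /p/ (only a nasal (/m/, /n/, or /ŋ/) is licensed in coda position; onsets are limited to one consonant).
Inserting the epenthetic vowel yields /b/ → /bu/, /s/ → /su/, /p/ → /pu/.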